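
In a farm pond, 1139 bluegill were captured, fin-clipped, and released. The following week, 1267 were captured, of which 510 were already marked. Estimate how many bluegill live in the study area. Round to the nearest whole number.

N ≈ 2830

N = (1139 × 1267) / 510 = 1443113 / 510 ≈ 2829.6 → 2830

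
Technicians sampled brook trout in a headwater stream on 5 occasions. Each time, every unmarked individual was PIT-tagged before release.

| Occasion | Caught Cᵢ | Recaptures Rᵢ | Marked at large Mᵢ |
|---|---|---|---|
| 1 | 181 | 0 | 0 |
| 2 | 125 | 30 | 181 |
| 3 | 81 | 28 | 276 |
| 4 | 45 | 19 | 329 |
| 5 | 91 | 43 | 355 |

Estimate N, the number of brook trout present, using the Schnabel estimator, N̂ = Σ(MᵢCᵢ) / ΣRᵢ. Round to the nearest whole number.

N ≈ 767

Σ MᵢCᵢ = 0·181 + 181·125 + 276·81 + 329·45 + 355·91 = 0 + 22625 + 22356 + 14805 + 32305 = 92091
Σ Rᵢ = 0 + 30 + 28 + 19 + 43 = 120
N̂ = 92091 / 120 ≈ 767.4 → 767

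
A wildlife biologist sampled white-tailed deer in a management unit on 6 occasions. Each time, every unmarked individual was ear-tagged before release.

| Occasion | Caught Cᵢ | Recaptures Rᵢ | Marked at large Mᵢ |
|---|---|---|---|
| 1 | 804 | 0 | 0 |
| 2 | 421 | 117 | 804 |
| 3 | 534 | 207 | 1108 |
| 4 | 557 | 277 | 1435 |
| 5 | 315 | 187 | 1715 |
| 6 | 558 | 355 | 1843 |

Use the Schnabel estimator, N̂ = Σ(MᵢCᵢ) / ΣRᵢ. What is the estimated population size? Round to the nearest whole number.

Σ MᵢCᵢ = 0·804 + 804·421 + 1108·534 + 1435·557 + 1715·315 + 1843·558 = 0 + 338484 + 591672 + 799295 + 540225 + 1028394 = 3298070
Σ Rᵢ = 0 + 117 + 207 + 277 + 187 + 355 = 1143
N̂ = 3298070 / 1143 ≈ 2885.45 → 2885

N ≈ 2885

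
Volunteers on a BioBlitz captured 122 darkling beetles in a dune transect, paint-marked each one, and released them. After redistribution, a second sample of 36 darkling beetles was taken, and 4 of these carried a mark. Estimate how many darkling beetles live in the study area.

N = 1098

If marked individuals mix randomly, R/C ≈ M/N, giving N ≈ M·C/R.
N = (122 × 36) / 4 = 4392 / 4 = 1098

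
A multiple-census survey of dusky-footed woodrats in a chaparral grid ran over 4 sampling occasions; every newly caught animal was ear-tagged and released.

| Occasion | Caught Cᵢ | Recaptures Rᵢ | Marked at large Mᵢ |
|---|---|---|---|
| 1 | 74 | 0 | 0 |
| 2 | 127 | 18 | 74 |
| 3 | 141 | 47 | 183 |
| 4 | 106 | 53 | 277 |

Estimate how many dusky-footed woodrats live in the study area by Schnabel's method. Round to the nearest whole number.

Σ MᵢCᵢ = 0·74 + 74·127 + 183·141 + 277·106 = 0 + 9398 + 25803 + 29362 = 64563
Σ Rᵢ = 0 + 18 + 47 + 53 = 118
N̂ = 64563 / 118 ≈ 547.1 → 547

N ≈ 547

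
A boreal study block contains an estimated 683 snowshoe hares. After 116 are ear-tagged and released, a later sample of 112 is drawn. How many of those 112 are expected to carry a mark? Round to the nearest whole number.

expected recaptures ≈ 19

Expected recaptures E[R] = M·C / N.
E[R] = 116 × 112 / 683 = 12992 / 683 ≈ 19.0 → 19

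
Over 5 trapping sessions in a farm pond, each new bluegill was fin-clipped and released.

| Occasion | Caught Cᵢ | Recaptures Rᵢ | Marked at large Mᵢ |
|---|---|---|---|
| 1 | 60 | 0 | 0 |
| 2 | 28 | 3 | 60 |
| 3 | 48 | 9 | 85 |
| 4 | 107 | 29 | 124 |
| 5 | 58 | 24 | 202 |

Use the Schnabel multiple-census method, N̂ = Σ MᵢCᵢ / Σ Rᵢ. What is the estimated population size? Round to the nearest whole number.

Σ MᵢCᵢ = 0·60 + 60·28 + 85·48 + 124·107 + 202·58 = 0 + 1680 + 4080 + 13268 + 11716 = 30744
Σ Rᵢ = 0 + 3 + 9 + 29 + 24 = 65
N̂ = 30744 / 65 ≈ 473.0 → 473

N ≈ 473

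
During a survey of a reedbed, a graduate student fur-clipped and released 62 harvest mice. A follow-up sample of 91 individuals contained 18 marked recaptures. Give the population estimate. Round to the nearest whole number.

N ≈ 313

N = (62 × 91) / 18 = 5642 / 18 ≈ 313.4 → 313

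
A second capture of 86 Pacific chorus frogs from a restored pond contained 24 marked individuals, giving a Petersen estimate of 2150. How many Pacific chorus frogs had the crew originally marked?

From N = M·C/R: M = N·R / C = 2150·24 / 86 = 51600 / 86 = 600.

M = 600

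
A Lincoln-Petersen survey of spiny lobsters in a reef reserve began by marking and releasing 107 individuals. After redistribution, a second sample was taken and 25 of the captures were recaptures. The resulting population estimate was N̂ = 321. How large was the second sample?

C = 75

From N = M·C/R: C = N·R / M = 321·25 / 107 = 8025 / 107 = 75.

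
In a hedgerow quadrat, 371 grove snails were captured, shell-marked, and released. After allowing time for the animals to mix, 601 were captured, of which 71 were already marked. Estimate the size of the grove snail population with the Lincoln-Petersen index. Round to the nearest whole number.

N ≈ 3140

If marked individuals mix randomly, R/C ≈ M/N, giving N ≈ M·C/R.
N = (371 × 601) / 71 = 222971 / 71 ≈ 3140.4 → 3140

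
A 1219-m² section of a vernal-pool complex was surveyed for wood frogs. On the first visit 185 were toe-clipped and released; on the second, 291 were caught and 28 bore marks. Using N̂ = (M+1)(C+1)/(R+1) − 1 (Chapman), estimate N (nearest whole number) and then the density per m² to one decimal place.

density ≈ 1.5 wood frogs per m²

N̂ = 186·292/29 − 1 = 54312/29 − 1 ≈ 1871.8 → 1872
Density = N̂ / area = 1872 / 1219 ≈ 1.54 → 1.5 per m²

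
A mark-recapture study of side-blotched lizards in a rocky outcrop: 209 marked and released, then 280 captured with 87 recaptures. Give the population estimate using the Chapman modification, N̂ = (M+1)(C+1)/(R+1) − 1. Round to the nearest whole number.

N ≈ 670

N̂ = (209+1)(280+1)/(87+1) − 1 = 210·281/88 − 1
= 59010/88 − 1 ≈ 670.6 − 1 ≈ 669.6 → 670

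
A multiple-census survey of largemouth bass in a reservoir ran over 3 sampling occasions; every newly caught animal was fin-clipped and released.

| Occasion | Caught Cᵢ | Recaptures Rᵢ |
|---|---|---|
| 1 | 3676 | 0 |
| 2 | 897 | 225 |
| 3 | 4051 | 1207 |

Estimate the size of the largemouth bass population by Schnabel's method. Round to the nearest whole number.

N ≈ 14,603

Marked at large before each occasion: Mᵢ = Σⱼ<ᵢ (Cⱼ − Rⱼ) → M1=0, M2=3676, M3=4348
Σ MᵢCᵢ = 0·3676 + 3676·897 + 4348·4051 = 0 + 3297372 + 17613748 = 20911120
Σ Rᵢ = 0 + 225 + 1207 = 1432
N̂ = 20911120 / 1432 ≈ 14602.7 → 14603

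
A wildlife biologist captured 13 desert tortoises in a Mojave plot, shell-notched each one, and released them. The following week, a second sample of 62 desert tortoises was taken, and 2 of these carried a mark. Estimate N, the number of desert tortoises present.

N = (13 × 62) / 2 = 806 / 2 = 403

N = 403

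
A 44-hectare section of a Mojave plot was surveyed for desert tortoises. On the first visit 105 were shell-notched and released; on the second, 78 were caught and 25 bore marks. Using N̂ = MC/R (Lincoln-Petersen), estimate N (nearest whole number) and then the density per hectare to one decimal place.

N̂ = 105·78/25 = 8190/25 ≈ 327.6 → 328
Density = N̂ / area = 328 / 44 ≈ 7.45 → 7.5 per hectare

density ≈ 7.5 desert tortoises per hectare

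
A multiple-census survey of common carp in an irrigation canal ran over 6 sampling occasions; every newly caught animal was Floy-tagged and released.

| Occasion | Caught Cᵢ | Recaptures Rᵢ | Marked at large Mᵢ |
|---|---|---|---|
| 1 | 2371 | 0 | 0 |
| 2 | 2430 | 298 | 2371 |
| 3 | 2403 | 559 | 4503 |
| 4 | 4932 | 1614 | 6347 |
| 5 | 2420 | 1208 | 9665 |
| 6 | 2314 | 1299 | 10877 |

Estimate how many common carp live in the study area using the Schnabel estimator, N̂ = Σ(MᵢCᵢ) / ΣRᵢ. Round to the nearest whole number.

Σ MᵢCᵢ = 0·2371 + 2371·2430 + 4503·2403 + 6347·4932 + 9665·2420 + 10877·2314 = 0 + 5761530 + 10820709 + 31303404 + 23389300 + 25169378 = 96444321
Σ Rᵢ = 0 + 298 + 559 + 1614 + 1208 + 1299 = 4978
N̂ = 96444321 / 4978 ≈ 19374.1 → 19374

N ≈ 19,374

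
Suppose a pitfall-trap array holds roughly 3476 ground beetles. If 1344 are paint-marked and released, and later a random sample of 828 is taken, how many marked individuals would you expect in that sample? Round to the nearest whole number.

Expected recaptures E[R] = M·C / N.
E[R] = 1344 × 828 / 3476 = 1112832 / 3476 ≈ 320.1 → 320

expected recaptures ≈ 320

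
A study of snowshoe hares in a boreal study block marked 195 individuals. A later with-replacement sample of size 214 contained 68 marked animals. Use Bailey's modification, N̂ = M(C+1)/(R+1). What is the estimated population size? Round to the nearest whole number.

N ≈ 608

N̂ = 195·(214+1)/(68+1) = 195·215/69 = 41925/69 ≈ 607.6 → 608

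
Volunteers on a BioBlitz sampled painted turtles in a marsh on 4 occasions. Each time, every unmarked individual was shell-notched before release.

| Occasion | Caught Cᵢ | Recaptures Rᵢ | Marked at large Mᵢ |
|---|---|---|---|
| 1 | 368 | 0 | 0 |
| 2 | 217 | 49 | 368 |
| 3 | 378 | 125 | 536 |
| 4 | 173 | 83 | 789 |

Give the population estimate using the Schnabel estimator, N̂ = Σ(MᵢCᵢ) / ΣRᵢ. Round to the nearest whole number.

N ≈ 1630

Σ MᵢCᵢ = 0·368 + 368·217 + 536·378 + 789·173 = 0 + 79856 + 202608 + 136497 = 418961
Σ Rᵢ = 0 + 49 + 125 + 83 = 257
N̂ = 418961 / 257 ≈ 1630.2 → 1630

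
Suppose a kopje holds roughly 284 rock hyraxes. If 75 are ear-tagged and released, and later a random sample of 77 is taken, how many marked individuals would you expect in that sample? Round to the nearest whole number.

expected recaptures ≈ 20

The marked fraction of the population is 75/284, so in a sample of 77 expect C·(M/N) marked.
E[R] = 75 × 77 / 284 = 5775 / 284 ≈ 20.3 → 20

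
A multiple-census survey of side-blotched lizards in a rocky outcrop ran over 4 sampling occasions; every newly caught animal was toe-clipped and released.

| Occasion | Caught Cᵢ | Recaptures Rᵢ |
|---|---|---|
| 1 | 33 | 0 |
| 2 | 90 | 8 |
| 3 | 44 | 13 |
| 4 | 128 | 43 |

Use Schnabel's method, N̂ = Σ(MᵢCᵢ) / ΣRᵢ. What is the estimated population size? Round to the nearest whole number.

Marked at large before each occasion: Mᵢ = Σⱼ<ᵢ (Cⱼ − Rⱼ) → M1=0, M2=33, M3=115, M4=146
Σ MᵢCᵢ = 0·33 + 33·90 + 115·44 + 146·128 = 0 + 2970 + 5060 + 18688 = 26718
Σ Rᵢ = 0 + 8 + 13 + 43 = 64
N̂ = 26718 / 64 ≈ 417.47 → 417

N ≈ 417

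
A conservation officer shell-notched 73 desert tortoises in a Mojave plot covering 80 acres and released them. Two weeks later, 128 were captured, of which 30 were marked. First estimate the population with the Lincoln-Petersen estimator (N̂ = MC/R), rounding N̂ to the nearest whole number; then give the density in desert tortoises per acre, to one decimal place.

N̂ = 73·128/30 = 9344/30 ≈ 311.47 → 311
Density = N̂ / area = 311 / 80 ≈ 3.89 → 3.9 per acre

density ≈ 3.9 desert tortoises per acre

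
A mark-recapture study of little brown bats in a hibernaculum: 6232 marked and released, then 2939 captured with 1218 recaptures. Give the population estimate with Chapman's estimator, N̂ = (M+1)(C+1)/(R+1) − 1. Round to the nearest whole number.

N ≈ 15,032

N̂ = (6232+1)(2939+1)/(1218+1) − 1 = 6233·2940/1219 − 1
= 18325020/1219 − 1 ≈ 15032.8 − 1 ≈ 15031.8 → 15032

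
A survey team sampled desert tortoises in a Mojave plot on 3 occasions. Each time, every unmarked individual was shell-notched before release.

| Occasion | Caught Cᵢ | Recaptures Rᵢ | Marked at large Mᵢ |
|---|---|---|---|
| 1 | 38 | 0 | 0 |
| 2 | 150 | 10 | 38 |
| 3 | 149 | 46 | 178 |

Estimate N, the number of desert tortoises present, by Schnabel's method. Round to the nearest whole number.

N ≈ 575

Σ MᵢCᵢ = 0·38 + 38·150 + 178·149 = 0 + 5700 + 26522 = 32222
Σ Rᵢ = 0 + 10 + 46 = 56
N̂ = 32222 / 56 ≈ 575.4 → 575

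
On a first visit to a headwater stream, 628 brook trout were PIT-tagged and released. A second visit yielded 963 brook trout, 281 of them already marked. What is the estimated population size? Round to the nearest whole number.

N ≈ 2152

The marked fraction in the recapture sample should equal the marked fraction in the population: 281/963 = 628/N.
N = (628 × 963) / 281 = 604764 / 281 ≈ 2152.2 → 2152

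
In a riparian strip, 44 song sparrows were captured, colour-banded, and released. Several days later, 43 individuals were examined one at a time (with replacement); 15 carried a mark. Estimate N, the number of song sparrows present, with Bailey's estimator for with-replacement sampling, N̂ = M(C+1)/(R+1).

N̂ = 44·(43+1)/(15+1) = 44·44/16 = 1936/16 = 121

N = 121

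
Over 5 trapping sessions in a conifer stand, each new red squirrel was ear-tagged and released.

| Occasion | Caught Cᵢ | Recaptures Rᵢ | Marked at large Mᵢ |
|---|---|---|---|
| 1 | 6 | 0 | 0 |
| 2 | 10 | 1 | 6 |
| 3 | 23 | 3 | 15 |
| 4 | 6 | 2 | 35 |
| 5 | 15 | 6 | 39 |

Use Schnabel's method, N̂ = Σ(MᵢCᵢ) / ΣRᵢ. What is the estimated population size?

Σ MᵢCᵢ = 0·6 + 6·10 + 15·23 + 35·6 + 39·15 = 0 + 60 + 345 + 210 + 585 = 1200
Σ Rᵢ = 0 + 1 + 3 + 2 + 6 = 12
N̂ = 1200 / 12 = 100

N = 100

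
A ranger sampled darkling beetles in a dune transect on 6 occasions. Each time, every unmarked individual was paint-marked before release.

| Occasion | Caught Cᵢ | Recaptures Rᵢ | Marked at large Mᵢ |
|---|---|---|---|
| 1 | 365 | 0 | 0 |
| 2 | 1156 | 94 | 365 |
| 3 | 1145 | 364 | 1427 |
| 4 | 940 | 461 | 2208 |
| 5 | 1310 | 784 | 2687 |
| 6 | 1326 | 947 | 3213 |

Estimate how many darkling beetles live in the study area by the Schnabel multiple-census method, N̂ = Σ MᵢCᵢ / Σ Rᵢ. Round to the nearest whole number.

N ≈ 4495

Σ MᵢCᵢ = 0·365 + 365·1156 + 1427·1145 + 2208·940 + 2687·1310 + 3213·1326 = 0 + 421940 + 1633915 + 2075520 + 3519970 + 4260438 = 11911783
Σ Rᵢ = 0 + 94 + 364 + 461 + 784 + 947 = 2650
N̂ = 11911783 / 2650 ≈ 4495.0 → 4495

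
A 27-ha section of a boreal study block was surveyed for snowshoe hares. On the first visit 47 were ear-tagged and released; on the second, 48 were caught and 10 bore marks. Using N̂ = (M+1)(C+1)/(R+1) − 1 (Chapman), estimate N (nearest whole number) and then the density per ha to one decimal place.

N̂ = 48·49/11 − 1 = 2352/11 − 1 ≈ 212.8 → 213
Density = N̂ / area = 213 / 27 ≈ 7.89 → 7.9 per ha

density ≈ 7.9 snowshoe hares per ha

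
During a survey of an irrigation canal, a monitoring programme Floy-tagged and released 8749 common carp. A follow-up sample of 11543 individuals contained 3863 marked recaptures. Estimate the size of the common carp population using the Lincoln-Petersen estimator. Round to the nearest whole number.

Lincoln-Petersen assumes M/N = R/C, so N = M·C / R.
N = (8749 × 11543) / 3863 = 100989707 / 3863 ≈ 26142.8 → 26143

N ≈ 26,143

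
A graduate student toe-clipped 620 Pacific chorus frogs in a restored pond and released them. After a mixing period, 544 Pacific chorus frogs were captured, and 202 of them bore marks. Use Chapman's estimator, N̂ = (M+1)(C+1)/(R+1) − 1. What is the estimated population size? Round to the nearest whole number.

N̂ = (620+1)(544+1)/(202+1) − 1 = 621·545/203 − 1
= 338445/203 − 1 ≈ 1667.2 − 1 ≈ 1666.2 → 1666

N ≈ 1666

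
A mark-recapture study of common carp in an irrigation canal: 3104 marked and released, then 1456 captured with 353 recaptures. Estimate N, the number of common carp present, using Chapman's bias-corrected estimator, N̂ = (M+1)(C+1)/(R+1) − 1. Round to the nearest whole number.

N ≈ 12,779

N̂ = (3104+1)(1456+1)/(353+1) − 1 = 3105·1457/354 − 1
= 4523985/354 − 1 ≈ 12779.6 − 1 ≈ 12778.6 → 12779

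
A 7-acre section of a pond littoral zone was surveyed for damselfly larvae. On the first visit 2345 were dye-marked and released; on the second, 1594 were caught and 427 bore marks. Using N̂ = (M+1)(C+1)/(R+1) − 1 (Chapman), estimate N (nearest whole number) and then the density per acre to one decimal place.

density ≈ 1248.9 damselfly larvae per acre

N̂ = 2346·1595/428 − 1 = 3741870/428 − 1 ≈ 8741.7 → 8742
Density = N̂ / area = 8742 / 7 ≈ 1248.86 → 1248.9 per acre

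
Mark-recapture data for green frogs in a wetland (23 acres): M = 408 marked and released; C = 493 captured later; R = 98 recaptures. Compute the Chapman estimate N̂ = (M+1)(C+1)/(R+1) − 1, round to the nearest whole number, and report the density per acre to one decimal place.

N̂ = 409·494/99 − 1 = 202046/99 − 1 ≈ 2039.9 → 2040
Density = N̂ / area = 2040 / 23 ≈ 88.70 → 88.7 per acre

density ≈ 88.7 green frogs per acre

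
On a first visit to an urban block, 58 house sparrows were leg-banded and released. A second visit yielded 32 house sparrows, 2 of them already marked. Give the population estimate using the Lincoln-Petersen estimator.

N = (58 × 32) / 2 = 1856 / 2 = 928

N = 928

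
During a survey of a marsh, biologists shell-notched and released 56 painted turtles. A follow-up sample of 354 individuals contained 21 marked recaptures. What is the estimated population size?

N = 944

The marked fraction in the recapture sample should equal the marked fraction in the population: 21/354 = 56/N.
N = (56 × 354) / 21 = 19824 / 21 = 944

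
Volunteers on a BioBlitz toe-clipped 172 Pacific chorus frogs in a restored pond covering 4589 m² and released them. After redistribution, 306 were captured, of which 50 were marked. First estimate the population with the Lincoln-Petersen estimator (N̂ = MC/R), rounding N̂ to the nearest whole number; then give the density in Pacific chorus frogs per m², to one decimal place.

density ≈ 0.2 Pacific chorus frogs per m²

N̂ = 172·306/50 = 52632/50 ≈ 1052.6 → 1053
Density = N̂ / area = 1053 / 4589 ≈ 0.23 → 0.2 per m²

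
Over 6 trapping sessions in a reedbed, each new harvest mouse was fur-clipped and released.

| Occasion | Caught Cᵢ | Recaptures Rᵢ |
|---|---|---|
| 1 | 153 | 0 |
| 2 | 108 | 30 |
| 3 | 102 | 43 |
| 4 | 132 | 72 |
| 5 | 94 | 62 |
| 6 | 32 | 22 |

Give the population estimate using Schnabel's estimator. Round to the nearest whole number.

Marked at large before each occasion: Mᵢ = Σⱼ<ᵢ (Cⱼ − Rⱼ) → M1=0, M2=153, M3=231, M4=290, M5=350, M6=382
Σ MᵢCᵢ = 0·153 + 153·108 + 231·102 + 290·132 + 350·94 + 382·32 = 0 + 16524 + 23562 + 38280 + 32900 + 12224 = 123490
Σ Rᵢ = 0 + 30 + 43 + 72 + 62 + 22 = 229
N̂ = 123490 / 229 ≈ 539.3 → 539

N ≈ 539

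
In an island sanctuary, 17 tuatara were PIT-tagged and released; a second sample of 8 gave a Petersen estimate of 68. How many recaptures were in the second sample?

From N = M·C/R: R = M·C / N = 17·8 / 68 = 136 / 68 = 2.

R = 2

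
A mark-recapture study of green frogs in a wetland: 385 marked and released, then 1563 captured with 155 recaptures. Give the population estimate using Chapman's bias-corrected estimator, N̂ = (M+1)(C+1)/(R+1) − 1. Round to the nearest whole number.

N ≈ 3869

N̂ = (385+1)(1563+1)/(155+1) − 1 = 386·1564/156 − 1
= 603704/156 − 1 ≈ 3869.9 − 1 ≈ 3868.9 → 3869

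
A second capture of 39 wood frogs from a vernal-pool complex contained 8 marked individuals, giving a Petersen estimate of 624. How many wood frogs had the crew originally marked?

From N = M·C/R: M = N·R / C = 624·8 / 39 = 4992 / 39 = 128.

M = 128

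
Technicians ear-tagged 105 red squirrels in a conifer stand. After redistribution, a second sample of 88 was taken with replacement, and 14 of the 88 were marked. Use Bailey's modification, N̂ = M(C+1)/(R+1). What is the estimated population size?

N = 623

N̂ = 105·(88+1)/(14+1) = 105·89/15 = 9345/15 = 623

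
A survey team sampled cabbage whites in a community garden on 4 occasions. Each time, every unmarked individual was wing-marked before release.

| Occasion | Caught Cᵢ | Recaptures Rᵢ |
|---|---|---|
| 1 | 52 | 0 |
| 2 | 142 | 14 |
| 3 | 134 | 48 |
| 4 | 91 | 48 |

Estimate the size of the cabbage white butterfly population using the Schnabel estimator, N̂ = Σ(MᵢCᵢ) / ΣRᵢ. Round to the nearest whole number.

N ≈ 506

Marked at large before each occasion: Mᵢ = Σⱼ<ᵢ (Cⱼ − Rⱼ) → M1=0, M2=52, M3=180, M4=266
Σ MᵢCᵢ = 0·52 + 52·142 + 180·134 + 266·91 = 0 + 7384 + 24120 + 24206 = 55710
Σ Rᵢ = 0 + 14 + 48 + 48 = 110
N̂ = 55710 / 110 ≈ 506.45 → 506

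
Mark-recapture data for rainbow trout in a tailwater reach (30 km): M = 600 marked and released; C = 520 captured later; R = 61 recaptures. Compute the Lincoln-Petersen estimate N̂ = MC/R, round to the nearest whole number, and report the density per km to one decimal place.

density ≈ 170.5 rainbow trout per km

N̂ = 600·520/61 = 312000/61 ≈ 5114.8 → 5115
Density = N̂ / area = 5115 / 30 ≈ 170.50 → 170.5 per km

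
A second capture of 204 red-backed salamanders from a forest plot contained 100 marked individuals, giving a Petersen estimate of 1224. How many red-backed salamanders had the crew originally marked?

M = 600

From N = M·C/R: M = N·R / C = 1224·100 / 204 = 122400 / 204 = 600.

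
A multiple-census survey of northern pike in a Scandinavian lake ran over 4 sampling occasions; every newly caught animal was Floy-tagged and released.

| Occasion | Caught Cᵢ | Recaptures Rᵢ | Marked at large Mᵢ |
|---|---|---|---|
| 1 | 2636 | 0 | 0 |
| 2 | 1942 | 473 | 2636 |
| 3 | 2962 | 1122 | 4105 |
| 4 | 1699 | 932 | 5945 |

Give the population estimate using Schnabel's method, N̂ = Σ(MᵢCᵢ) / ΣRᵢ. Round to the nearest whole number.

N ≈ 10,834

Σ MᵢCᵢ = 0·2636 + 2636·1942 + 4105·2962 + 5945·1699 = 0 + 5119112 + 12159010 + 10100555 = 27378677
Σ Rᵢ = 0 + 473 + 1122 + 932 = 2527
N̂ = 27378677 / 2527 ≈ 10834.46 → 10834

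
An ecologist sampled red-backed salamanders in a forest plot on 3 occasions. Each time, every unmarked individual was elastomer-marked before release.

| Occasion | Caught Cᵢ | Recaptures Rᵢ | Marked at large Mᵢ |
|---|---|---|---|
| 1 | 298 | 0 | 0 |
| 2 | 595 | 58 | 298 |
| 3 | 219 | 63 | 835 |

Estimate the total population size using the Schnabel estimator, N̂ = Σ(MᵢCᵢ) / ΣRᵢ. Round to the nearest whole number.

N ≈ 2977

Σ MᵢCᵢ = 0·298 + 298·595 + 835·219 = 0 + 177310 + 182865 = 360175
Σ Rᵢ = 0 + 58 + 63 = 121
N̂ = 360175 / 121 ≈ 2976.7 → 2977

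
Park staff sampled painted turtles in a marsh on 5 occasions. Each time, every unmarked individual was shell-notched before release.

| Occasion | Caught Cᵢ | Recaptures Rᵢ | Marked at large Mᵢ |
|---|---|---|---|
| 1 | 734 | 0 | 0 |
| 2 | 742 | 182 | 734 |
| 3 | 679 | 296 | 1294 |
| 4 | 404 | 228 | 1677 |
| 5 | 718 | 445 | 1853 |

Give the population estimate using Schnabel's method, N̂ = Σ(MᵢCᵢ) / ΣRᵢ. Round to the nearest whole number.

Σ MᵢCᵢ = 0·734 + 734·742 + 1294·679 + 1677·404 + 1853·718 = 0 + 544628 + 878626 + 677508 + 1330454 = 3431216
Σ Rᵢ = 0 + 182 + 296 + 228 + 445 = 1151
N̂ = 3431216 / 1151 ≈ 2981.1 → 2981

N ≈ 2981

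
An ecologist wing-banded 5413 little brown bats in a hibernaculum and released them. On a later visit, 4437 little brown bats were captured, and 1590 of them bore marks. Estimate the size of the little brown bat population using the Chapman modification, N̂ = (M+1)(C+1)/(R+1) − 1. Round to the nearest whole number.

N ≈ 15,101

N̂ = (5413+1)(4437+1)/(1590+1) − 1 = 5414·4438/1591 − 1
= 24027332/1591 − 1 ≈ 15102.0 − 1 ≈ 15101.0 → 15101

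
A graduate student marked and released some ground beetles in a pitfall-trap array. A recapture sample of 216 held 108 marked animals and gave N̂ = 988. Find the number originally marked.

From N = M·C/R: M = N·R / C = 988·108 / 216 = 106704 / 216 = 494.

M = 494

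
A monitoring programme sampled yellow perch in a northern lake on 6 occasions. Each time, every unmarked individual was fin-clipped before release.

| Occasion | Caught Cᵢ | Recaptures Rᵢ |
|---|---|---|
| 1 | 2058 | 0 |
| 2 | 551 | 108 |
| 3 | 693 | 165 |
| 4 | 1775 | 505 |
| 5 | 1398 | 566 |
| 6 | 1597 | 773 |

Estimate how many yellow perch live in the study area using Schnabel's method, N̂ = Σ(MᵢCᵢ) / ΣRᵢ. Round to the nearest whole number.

N ≈ 10,604

Marked at large before each occasion: Mᵢ = Σⱼ<ᵢ (Cⱼ − Rⱼ) → M1=0, M2=2058, M3=2501, M4=3029, M5=4299, M6=5131
Σ MᵢCᵢ = 0·2058 + 2058·551 + 2501·693 + 3029·1775 + 4299·1398 + 5131·1597 = 0 + 1133958 + 1733193 + 5376475 + 6010002 + 8194207 = 22447835
Σ Rᵢ = 0 + 108 + 165 + 505 + 566 + 773 = 2117
N̂ = 22447835 / 2117 ≈ 10603.6 → 10604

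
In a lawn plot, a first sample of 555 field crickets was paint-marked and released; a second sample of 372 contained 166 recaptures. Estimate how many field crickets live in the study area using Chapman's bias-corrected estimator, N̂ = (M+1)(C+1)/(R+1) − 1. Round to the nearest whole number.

N̂ = (555+1)(372+1)/(166+1) − 1 = 556·373/167 − 1
= 207388/167 − 1 ≈ 1241.8 − 1 ≈ 1240.8 → 1241

N ≈ 1241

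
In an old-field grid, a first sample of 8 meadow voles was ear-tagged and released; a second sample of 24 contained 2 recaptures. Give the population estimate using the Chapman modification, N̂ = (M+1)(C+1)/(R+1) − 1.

N̂ = (8+1)(24+1)/(2+1) − 1 = 9·25/3 − 1
= 225/3 − 1 = 75 − 1 = 74

N = 74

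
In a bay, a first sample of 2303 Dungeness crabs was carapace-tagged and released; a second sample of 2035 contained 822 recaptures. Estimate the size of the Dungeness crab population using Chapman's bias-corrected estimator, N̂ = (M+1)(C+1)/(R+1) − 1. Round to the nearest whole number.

N ≈ 5699

N̂ = (2303+1)(2035+1)/(822+1) − 1 = 2304·2036/823 − 1
= 4690944/823 − 1 ≈ 5699.8 − 1 ≈ 5698.8 → 5699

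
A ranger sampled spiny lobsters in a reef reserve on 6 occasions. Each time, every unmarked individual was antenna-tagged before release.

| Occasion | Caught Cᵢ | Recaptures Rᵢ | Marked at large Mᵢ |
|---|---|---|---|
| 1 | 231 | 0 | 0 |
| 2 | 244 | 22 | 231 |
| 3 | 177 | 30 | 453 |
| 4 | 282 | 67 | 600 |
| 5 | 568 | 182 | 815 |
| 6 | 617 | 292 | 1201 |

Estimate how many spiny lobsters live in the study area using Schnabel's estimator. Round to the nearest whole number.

N ≈ 2546

Σ MᵢCᵢ = 0·231 + 231·244 + 453·177 + 600·282 + 815·568 + 1201·617 = 0 + 56364 + 80181 + 169200 + 462920 + 741017 = 1509682
Σ Rᵢ = 0 + 22 + 30 + 67 + 182 + 292 = 593
N̂ = 1509682 / 593 ≈ 2545.8 → 2546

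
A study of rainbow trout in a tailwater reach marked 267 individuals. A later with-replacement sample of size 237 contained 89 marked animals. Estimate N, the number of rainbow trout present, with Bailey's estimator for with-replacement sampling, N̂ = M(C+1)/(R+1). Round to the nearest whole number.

N̂ = 267·(237+1)/(89+1) = 267·238/90 = 63546/90 ≈ 706.1 → 706

N ≈ 706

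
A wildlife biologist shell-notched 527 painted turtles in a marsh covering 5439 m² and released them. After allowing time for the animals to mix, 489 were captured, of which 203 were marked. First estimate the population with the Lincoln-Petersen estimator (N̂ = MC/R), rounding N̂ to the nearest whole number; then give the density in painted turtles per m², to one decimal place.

density ≈ 0.2 painted turtles per m²

N̂ = 527·489/203 = 257703/203 ≈ 1269.47 → 1269
Density = N̂ / area = 1269 / 5439 ≈ 0.23 → 0.2 per m²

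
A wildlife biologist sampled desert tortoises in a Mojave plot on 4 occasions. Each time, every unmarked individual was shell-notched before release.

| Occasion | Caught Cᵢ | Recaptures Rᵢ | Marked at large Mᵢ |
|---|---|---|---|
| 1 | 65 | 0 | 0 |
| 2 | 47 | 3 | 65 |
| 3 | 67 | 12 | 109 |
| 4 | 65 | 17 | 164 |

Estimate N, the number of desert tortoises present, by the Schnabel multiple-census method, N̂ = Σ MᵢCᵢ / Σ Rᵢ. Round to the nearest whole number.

Σ MᵢCᵢ = 0·65 + 65·47 + 109·67 + 164·65 = 0 + 3055 + 7303 + 10660 = 21018
Σ Rᵢ = 0 + 3 + 12 + 17 = 32
N̂ = 21018 / 32 ≈ 656.8 → 657

N ≈ 657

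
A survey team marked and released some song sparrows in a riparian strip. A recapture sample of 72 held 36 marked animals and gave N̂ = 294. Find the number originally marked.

M = 147

From N = M·C/R: M = N·R / C = 294·36 / 72 = 10584 / 72 = 147.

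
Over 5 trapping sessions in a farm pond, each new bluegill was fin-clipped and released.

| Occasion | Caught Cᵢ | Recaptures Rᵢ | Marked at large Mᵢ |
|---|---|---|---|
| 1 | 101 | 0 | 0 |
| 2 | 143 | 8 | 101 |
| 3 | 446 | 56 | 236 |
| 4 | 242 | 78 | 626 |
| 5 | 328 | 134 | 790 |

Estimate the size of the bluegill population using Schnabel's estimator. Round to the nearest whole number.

N ≈ 1921

Σ MᵢCᵢ = 0·101 + 101·143 + 236·446 + 626·242 + 790·328 = 0 + 14443 + 105256 + 151492 + 259120 = 530311
Σ Rᵢ = 0 + 8 + 56 + 78 + 134 = 276
N̂ = 530311 / 276 ≈ 1921.4 → 1921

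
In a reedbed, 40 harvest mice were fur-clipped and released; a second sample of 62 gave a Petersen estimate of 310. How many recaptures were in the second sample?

From N = M·C/R: R = M·C / N = 40·62 / 310 = 2480 / 310 = 8.

R = 8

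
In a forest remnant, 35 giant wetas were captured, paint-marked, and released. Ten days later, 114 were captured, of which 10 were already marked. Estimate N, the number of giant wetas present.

N = (35 × 114) / 10 = 3990 / 10 = 399

N = 399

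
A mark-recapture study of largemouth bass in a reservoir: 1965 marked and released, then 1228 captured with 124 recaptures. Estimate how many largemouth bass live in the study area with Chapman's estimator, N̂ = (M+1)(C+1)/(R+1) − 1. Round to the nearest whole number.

N̂ = (1965+1)(1228+1)/(124+1) − 1 = 1966·1229/125 − 1
= 2416214/125 − 1 ≈ 19329.7 − 1 ≈ 19328.7 → 19329

N ≈ 19,329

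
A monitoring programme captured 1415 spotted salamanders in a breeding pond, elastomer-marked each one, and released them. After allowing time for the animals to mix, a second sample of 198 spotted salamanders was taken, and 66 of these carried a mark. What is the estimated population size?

N = 4245

If marked individuals mix randomly, R/C ≈ M/N, giving N ≈ M·C/R.
N = (1415 × 198) / 66 = 280170 / 66 = 4245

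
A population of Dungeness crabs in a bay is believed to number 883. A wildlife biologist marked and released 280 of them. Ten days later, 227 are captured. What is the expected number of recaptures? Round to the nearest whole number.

expected recaptures ≈ 72

Expected recaptures E[R] = M·C / N.
E[R] = 280 × 227 / 883 = 63560 / 883 ≈ 72.0 → 72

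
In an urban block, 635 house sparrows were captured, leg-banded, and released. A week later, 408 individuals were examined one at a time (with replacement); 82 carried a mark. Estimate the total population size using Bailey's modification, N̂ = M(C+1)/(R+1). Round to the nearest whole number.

N ≈ 3129

N̂ = 635·(408+1)/(82+1) = 635·409/83 = 259715/83 ≈ 3129.1 → 3129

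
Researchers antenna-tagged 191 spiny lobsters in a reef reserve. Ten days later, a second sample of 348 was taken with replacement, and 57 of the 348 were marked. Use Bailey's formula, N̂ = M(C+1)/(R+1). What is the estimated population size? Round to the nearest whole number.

N ≈ 1149

N̂ = 191·(348+1)/(57+1) = 191·349/58 = 66659/58 ≈ 1149.3 → 1149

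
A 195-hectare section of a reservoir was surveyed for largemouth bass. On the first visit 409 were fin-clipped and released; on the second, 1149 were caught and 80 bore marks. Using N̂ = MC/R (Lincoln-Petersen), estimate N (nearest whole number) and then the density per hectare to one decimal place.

density ≈ 30.1 largemouth bass per hectare

N̂ = 409·1149/80 = 469941/80 ≈ 5874.3 → 5874
Density = N̂ / area = 5874 / 195 ≈ 30.12 → 30.1 per hectare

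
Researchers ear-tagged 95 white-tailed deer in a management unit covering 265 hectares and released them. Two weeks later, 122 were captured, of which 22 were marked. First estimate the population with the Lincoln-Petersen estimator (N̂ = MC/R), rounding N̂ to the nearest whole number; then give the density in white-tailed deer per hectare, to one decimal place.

density ≈ 2.0 white-tailed deer per hectare

N̂ = 95·122/22 = 11590/22 ≈ 526.8 → 527
Density = N̂ / area = 527 / 265 ≈ 1.99 → 2.0 per hectare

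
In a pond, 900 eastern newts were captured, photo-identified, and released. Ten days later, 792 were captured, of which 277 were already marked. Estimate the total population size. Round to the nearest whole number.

N ≈ 2573

The marked fraction in the recapture sample should equal the marked fraction in the population: 277/792 = 900/N.
N = (900 × 792) / 277 = 712800 / 277 ≈ 2573.3 → 2573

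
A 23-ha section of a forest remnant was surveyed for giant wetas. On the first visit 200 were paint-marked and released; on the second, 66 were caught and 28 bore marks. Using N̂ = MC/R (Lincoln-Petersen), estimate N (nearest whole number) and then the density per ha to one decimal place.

N̂ = 200·66/28 = 13200/28 ≈ 471.4 → 471
Density = N̂ / area = 471 / 23 ≈ 20.48 → 20.5 per ha

density ≈ 20.5 giant wetas per ha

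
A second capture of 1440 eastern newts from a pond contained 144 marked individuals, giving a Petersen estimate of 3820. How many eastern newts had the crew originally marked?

From N = M·C/R: M = N·R / C = 3820·144 / 1440 = 550080 / 1440 = 382.

M = 382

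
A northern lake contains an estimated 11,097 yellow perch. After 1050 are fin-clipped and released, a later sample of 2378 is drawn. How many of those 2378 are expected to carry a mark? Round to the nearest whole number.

expected recaptures ≈ 225

The marked fraction of the population is 1050/11097, so in a sample of 2378 expect C·(M/N) marked.
E[R] = 1050 × 2378 / 11097 = 2496900 / 11097 ≈ 225.0 → 225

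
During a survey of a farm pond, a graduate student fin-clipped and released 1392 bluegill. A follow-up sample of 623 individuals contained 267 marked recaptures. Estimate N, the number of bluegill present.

The marked fraction in the recapture sample should equal the marked fraction in the population: 267/623 = 1392/N.
N = (1392 × 623) / 267 = 867216 / 267 = 3248

N = 3248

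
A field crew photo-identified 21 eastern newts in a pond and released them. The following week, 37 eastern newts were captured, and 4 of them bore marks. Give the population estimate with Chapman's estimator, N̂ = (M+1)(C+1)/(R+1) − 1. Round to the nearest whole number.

N̂ = (21+1)(37+1)/(4+1) − 1 = 22·38/5 − 1
= 836/5 − 1 ≈ 167.2 − 1 ≈ 166.2 → 166

N ≈ 166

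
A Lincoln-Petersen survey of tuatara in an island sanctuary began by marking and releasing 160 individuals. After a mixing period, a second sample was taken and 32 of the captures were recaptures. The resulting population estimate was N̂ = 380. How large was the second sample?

C = 76

From N = M·C/R: C = N·R / M = 380·32 / 160 = 12160 / 160 = 76.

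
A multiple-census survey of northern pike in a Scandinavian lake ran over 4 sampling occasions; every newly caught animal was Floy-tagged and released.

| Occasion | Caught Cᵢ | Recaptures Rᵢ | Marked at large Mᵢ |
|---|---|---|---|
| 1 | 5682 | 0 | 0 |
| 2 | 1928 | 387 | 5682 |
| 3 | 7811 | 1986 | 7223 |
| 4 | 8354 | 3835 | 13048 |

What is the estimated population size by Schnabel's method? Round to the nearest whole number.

N ≈ 28,411

Σ MᵢCᵢ = 0·5682 + 5682·1928 + 7223·7811 + 13048·8354 = 0 + 10954896 + 56418853 + 109002992 = 176376741
Σ Rᵢ = 0 + 387 + 1986 + 3835 = 6208
N̂ = 176376741 / 6208 ≈ 28411.2 → 28411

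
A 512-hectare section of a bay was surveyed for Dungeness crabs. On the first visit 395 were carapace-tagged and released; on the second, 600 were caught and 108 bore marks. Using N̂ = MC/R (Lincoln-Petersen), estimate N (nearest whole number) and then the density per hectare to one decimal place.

density ≈ 4.3 Dungeness crabs per hectare

N̂ = 395·600/108 = 237000/108 ≈ 2194.4 → 2194
Density = N̂ / area = 2194 / 512 ≈ 4.29 → 4.3 per hectare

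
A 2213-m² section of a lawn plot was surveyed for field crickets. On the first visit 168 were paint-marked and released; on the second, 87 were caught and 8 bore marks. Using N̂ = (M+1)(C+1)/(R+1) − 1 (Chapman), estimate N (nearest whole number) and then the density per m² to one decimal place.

N̂ = 169·88/9 − 1 = 14872/9 − 1 ≈ 1651.4 → 1651
Density = N̂ / area = 1651 / 2213 ≈ 0.746 → 0.7 per m²

density ≈ 0.7 field crickets per m²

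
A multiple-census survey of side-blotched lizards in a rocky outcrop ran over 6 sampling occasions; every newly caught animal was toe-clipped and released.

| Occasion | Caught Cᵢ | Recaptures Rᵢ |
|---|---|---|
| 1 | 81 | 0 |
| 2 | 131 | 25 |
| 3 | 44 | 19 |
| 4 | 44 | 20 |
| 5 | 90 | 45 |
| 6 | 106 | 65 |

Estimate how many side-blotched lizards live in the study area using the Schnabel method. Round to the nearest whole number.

N ≈ 455

Marked at large before each occasion: Mᵢ = Σⱼ<ᵢ (Cⱼ − Rⱼ) → M1=0, M2=81, M3=187, M4=212, M5=236, M6=281
Σ MᵢCᵢ = 0·81 + 81·131 + 187·44 + 212·44 + 236·90 + 281·106 = 0 + 10611 + 8228 + 9328 + 21240 + 29786 = 79193
Σ Rᵢ = 0 + 25 + 19 + 20 + 45 + 65 = 174
N̂ = 79193 / 174 ≈ 455.1 → 455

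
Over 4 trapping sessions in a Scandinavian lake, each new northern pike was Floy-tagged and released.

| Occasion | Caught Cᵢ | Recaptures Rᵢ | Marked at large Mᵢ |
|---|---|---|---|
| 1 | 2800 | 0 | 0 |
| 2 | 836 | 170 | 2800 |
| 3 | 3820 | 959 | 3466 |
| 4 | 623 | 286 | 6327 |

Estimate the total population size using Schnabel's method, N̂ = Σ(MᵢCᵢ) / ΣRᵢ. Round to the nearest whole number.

N ≈ 13,797

Σ MᵢCᵢ = 0·2800 + 2800·836 + 3466·3820 + 6327·623 = 0 + 2340800 + 13240120 + 3941721 = 19522641
Σ Rᵢ = 0 + 170 + 959 + 286 = 1415
N̂ = 19522641 / 1415 ≈ 13796.9 → 13797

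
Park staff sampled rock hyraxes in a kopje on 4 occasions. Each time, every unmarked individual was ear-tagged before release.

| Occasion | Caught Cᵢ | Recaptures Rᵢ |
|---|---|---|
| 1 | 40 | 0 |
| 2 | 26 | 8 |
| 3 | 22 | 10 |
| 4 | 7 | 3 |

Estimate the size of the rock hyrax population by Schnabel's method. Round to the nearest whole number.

Marked at large before each occasion: Mᵢ = Σⱼ<ᵢ (Cⱼ − Rⱼ) → M1=0, M2=40, M3=58, M4=70
Σ MᵢCᵢ = 0·40 + 40·26 + 58·22 + 70·7 = 0 + 1040 + 1276 + 490 = 2806
Σ Rᵢ = 0 + 8 + 10 + 3 = 21
N̂ = 2806 / 21 ≈ 133.6 → 134

N ≈ 134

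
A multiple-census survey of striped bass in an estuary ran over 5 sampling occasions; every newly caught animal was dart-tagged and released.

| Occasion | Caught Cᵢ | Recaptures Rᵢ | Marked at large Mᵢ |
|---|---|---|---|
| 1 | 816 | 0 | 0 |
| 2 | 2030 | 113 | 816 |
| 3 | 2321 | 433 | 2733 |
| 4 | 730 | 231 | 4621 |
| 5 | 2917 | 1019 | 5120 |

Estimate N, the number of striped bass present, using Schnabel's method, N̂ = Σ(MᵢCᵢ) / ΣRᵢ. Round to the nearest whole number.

N ≈ 14,648

Σ MᵢCᵢ = 0·816 + 816·2030 + 2733·2321 + 4621·730 + 5120·2917 = 0 + 1656480 + 6343293 + 3373330 + 14935040 = 26308143
Σ Rᵢ = 0 + 113 + 433 + 231 + 1019 = 1796
N̂ = 26308143 / 1796 ≈ 14648.2 → 14648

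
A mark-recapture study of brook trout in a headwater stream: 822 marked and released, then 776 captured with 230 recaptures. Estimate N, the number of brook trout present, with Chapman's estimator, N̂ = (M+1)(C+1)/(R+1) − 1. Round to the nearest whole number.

N̂ = (822+1)(776+1)/(230+1) − 1 = 823·777/231 − 1
= 639471/231 − 1 ≈ 2768.3 − 1 ≈ 2767.3 → 2767

N ≈ 2767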